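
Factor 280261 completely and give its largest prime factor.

89

280261 = 47 · 5963
5963 = 67 · 89
89 is prime.
So 280261 = 47 · 67 · 89; the largest prime factor is 89.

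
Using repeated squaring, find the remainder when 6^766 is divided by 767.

6^1 ≡ 6 (mod 767)
6^2 ≡ 6^2 = 36 ≡ 36 (mod 767)
6^4 ≡ 36^2 = 1296 ≡ 529 (mod 767)
6^8 ≡ 529^2 = 279841 ≡ 653 (mod 767)
6^16 ≡ 653^2 = 426409 ≡ 724 (mod 767)
6^32 ≡ 724^2 = 524176 ≡ 315 (mod 767)
6^64 ≡ 315^2 = 99225 ≡ 282 (mod 767)
6^128 ≡ 282^2 = 79524 ≡ 523 (mod 767)
6^256 ≡ 523^2 = 273529 ≡ 477 (mod 767)
6^512 ≡ 477^2 = 227529 ≡ 497 (mod 767)
766 = 512 + 128 + 64 + 32 + 16 + 8 + 4 + 2 in binary powers of 2.
So 6^766 ≡ 497 · 523 · 282 · 315 · 724 · 653 · 529 · 36 ≡ 641 (mod 767).
Since 641 ≠ 1, base 6 is a Fermat witness: 767 is composite.

641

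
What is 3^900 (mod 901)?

3^1 ≡ 3 (mod 901)
3^2 ≡ 3^2 = 9 ≡ 9 (mod 901)
3^4 ≡ 9^2 = 81 ≡ 81 (mod 901)
3^8 ≡ 81^2 = 6561 ≡ 254 (mod 901)
3^16 ≡ 254^2 = 64516 ≡ 545 (mod 901)
3^32 ≡ 545^2 = 297025 ≡ 596 (mod 901)
3^64 ≡ 596^2 = 355216 ≡ 222 (mod 901)
3^128 ≡ 222^2 = 49284 ≡ 630 (mod 901)
3^256 ≡ 630^2 = 396900 ≡ 460 (mod 901)
3^512 ≡ 460^2 = 211600 ≡ 766 (mod 901)
900 = 512 + 256 + 128 + 4 in binary powers of 2.
So 3^900 ≡ 766 · 460 · 630 · 81 ≡ 863 (mod 901).
Since 863 ≠ 1, base 3 is a Fermat witness: 901 is composite.

863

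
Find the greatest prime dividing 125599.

125599 = 29 · 4331
4331 = 61 · 71
71 is prime.
So 125599 = 29 · 61 · 71; the largest prime factor is 71.

71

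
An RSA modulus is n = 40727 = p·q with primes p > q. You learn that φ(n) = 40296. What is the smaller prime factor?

139

φ(n) = (p−1)(q−1) = n − (p+q) + 1, so p + q = 40727 − 40296 + 1 = 432.
p and q are the roots of t² − 432t + 40727 = 0.
Discriminant: 432² − 4·40727 = 186624 − 162908 = 23716; √23716 = 154.
q = (432 − 154)/2 = 139, p = (432 + 154)/2 = 293.
Check: 139 · 293 = 40727.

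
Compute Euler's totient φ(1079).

Factor: 1079 = 13 · 83.
φ(1079) = (13−1) · (83−1) = 12 · 82 = 984.

984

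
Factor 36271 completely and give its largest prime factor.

36271 = 19 · 1909
1909 = 23 · 83
83 is prime.
So 36271 = 19 · 23 · 83; the largest prime factor is 83.

83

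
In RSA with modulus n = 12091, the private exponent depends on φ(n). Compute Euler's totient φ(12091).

11872

Factor: 12091 = 107 · 113.
φ(12091) = (107−1) · (113−1) = 106 · 112 = 11872.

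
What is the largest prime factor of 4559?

4559 = 47 · 97
97 is prime.
So 4559 = 47 · 97; the largest prime factor is 97.

97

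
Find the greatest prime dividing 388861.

388861 = 11 · 35351
35351 = 23 · 1537
1537 = 29 · 53
53 is prime.
So 388861 = 11 · 23 · 29 · 53; the largest prime factor is 53.

53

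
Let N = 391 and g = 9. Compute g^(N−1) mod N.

9^1 ≡ 9 (mod 391)
9^2 ≡ 9^2 = 81 ≡ 81 (mod 391)
9^4 ≡ 81^2 = 6561 ≡ 305 (mod 391)
9^8 ≡ 305^2 = 93025 ≡ 358 (mod 391)
9^16 ≡ 358^2 = 128164 ≡ 307 (mod 391)
9^32 ≡ 307^2 = 94249 ≡ 18 (mod 391)
9^64 ≡ 18^2 = 324 ≡ 324 (mod 391)
9^128 ≡ 324^2 = 104976 ≡ 188 (mod 391)
9^256 ≡ 188^2 = 35344 ≡ 154 (mod 391)
390 = 256 + 128 + 4 + 2 in binary powers of 2.
So 9^390 ≡ 154 · 188 · 305 · 81 ≡ 123 (mod 391).
Since 123 ≠ 1, base 9 is a Fermat witness: 391 is composite.

123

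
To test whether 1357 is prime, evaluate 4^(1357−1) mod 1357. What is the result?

685

4^1 ≡ 4 (mod 1357)
4^2 ≡ 4^2 = 16 ≡ 16 (mod 1357)
4^4 ≡ 16^2 = 256 ≡ 256 (mod 1357)
4^8 ≡ 256^2 = 65536 ≡ 400 (mod 1357)
4^16 ≡ 400^2 = 160000 ≡ 1231 (mod 1357)
4^32 ≡ 1231^2 = 1515361 ≡ 949 (mod 1357)
4^64 ≡ 949^2 = 900601 ≡ 910 (mod 1357)
4^128 ≡ 910^2 = 828100 ≡ 330 (mod 1357)
4^256 ≡ 330^2 = 108900 ≡ 340 (mod 1357)
4^512 ≡ 340^2 = 115600 ≡ 255 (mod 1357)
4^1024 ≡ 255^2 = 65025 ≡ 1246 (mod 1357)
1356 = 1024 + 256 + 64 + 8 + 4 in binary powers of 2.
So 4^1356 ≡ 1246 · 340 · 910 · 400 · 256 ≡ 685 (mod 1357).
Since 685 ≠ 1, base 4 is a Fermat witness: 1357 is composite.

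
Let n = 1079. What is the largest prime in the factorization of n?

83

1079 = 13 · 83
83 is prime.
So 1079 = 13 · 83; the largest prime factor is 83.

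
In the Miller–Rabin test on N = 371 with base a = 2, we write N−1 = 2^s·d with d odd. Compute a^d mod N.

151

371 − 1 = 370 = 2^1 · 185, so d = 185.
2^1 ≡ 2 (mod 371)
2^2 ≡ 2^2 = 4 ≡ 4 (mod 371)
2^4 ≡ 4^2 = 16 ≡ 16 (mod 371)
2^8 ≡ 16^2 = 256 ≡ 256 (mod 371)
2^16 ≡ 256^2 = 65536 ≡ 240 (mod 371)
2^32 ≡ 240^2 = 57600 ≡ 95 (mod 371)
2^64 ≡ 95^2 = 9025 ≡ 121 (mod 371)
2^128 ≡ 121^2 = 14641 ≡ 172 (mod 371)
185 = 128 + 32 + 16 + 8 + 1 in binary powers of 2.
So 2^185 ≡ 172 · 95 · 240 · 256 · 2 ≡ 151 (mod 371).
Squaring chain: 151; never reaches −1, so base 2 is a Miller–Rabin witness that 371 is composite.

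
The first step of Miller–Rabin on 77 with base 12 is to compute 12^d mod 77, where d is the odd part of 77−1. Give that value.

12

77 − 1 = 76 = 2^2 · 19, so d = 19.
12^1 ≡ 12 (mod 77)
12^2 ≡ 12^2 = 144 ≡ 67 (mod 77)
12^4 ≡ 67^2 = 4489 ≡ 23 (mod 77)
12^8 ≡ 23^2 = 529 ≡ 67 (mod 77)
12^16 ≡ 67^2 = 4489 ≡ 23 (mod 77)
19 = 16 + 2 + 1 in binary powers of 2.
So 12^19 ≡ 23 · 67 · 12 ≡ 12 (mod 77).
Squaring chain: 12 → 67; never reaches −1, so base 12 is a Miller–Rabin witness that 77 is composite.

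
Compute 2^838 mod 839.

1

2^1 ≡ 2 (mod 839)
2^2 ≡ 2^2 = 4 ≡ 4 (mod 839)
2^4 ≡ 4^2 = 16 ≡ 16 (mod 839)
2^8 ≡ 16^2 = 256 ≡ 256 (mod 839)
2^16 ≡ 256^2 = 65536 ≡ 94 (mod 839)
2^32 ≡ 94^2 = 8836 ≡ 446 (mod 839)
2^64 ≡ 446^2 = 198916 ≡ 73 (mod 839)
2^128 ≡ 73^2 = 5329 ≡ 295 (mod 839)
2^256 ≡ 295^2 = 87025 ≡ 608 (mod 839)
2^512 ≡ 608^2 = 369664 ≡ 504 (mod 839)
838 = 512 + 256 + 64 + 4 + 2 in binary powers of 2.
So 2^838 ≡ 504 · 608 · 73 · 16 · 4 ≡ 1 (mod 839).
Since the result is 1, base 2 gives no evidence that 839 is composite.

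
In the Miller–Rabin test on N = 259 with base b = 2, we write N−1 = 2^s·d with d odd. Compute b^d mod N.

259 − 1 = 258 = 2^1 · 129, so d = 129.
2^1 ≡ 2 (mod 259)
2^2 ≡ 2^2 = 4 ≡ 4 (mod 259)
2^4 ≡ 4^2 = 16 ≡ 16 (mod 259)
2^8 ≡ 16^2 = 256 ≡ 256 (mod 259)
2^16 ≡ 256^2 = 65536 ≡ 9 (mod 259)
2^32 ≡ 9^2 = 81 ≡ 81 (mod 259)
2^64 ≡ 81^2 = 6561 ≡ 86 (mod 259)
2^128 ≡ 86^2 = 7396 ≡ 144 (mod 259)
129 = 128 + 1 in binary powers of 2.
So 2^129 ≡ 144 · 2 ≡ 29 (mod 259).
Squaring chain: 29; never reaches −1, so base 2 is a Miller–Rabin witness that 259 is composite.

29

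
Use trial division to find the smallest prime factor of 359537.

359537 is odd.
Digit sum 32, not divisible by 3.
Ends in 7: not divisible by 5.
7: 359537 = 7·51362 + 3
11: 359537 = 11·32685 + 2
13: 359537 = 13·27656 + 9
17: 359537 = 17·21149 + 4
19: 359537 = 19·18923

19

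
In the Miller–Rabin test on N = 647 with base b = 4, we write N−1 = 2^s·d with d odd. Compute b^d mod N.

1

647 − 1 = 646 = 2^1 · 323, so d = 323.
4^1 ≡ 4 (mod 647)
4^2 ≡ 4^2 = 16 ≡ 16 (mod 647)
4^4 ≡ 16^2 = 256 ≡ 256 (mod 647)
4^8 ≡ 256^2 = 65536 ≡ 189 (mod 647)
4^16 ≡ 189^2 = 35721 ≡ 136 (mod 647)
4^32 ≡ 136^2 = 18496 ≡ 380 (mod 647)
4^64 ≡ 380^2 = 144400 ≡ 119 (mod 647)
4^128 ≡ 119^2 = 14161 ≡ 574 (mod 647)
4^256 ≡ 574^2 = 329476 ≡ 153 (mod 647)
323 = 256 + 64 + 2 + 1 in binary powers of 2.
So 4^323 ≡ 153 · 119 · 16 · 4 ≡ 1 (mod 647).
Since 4^d ≡ 1 (mod 647), base 4 does not prove 647 composite.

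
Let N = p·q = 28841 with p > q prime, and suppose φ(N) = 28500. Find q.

φ(n) = (p−1)(q−1) = n − (p+q) + 1, so p + q = 28841 − 28500 + 1 = 342.
p and q are the roots of t² − 342t + 28841 = 0.
Discriminant: 342² − 4·28841 = 116964 − 115364 = 1600; √1600 = 40.
q = (342 − 40)/2 = 151, p = (342 + 40)/2 = 191.
Check: 151 · 191 = 28841.

151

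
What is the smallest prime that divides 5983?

5983 is odd.
Digit sum 25, not divisible by 3.
Ends in 3: not divisible by 5.
7: 5983 = 7·854 + 5
11: 5983 = 11·543 + 10
13: 5983 = 13·460 + 3
17: 5983 = 17·351 + 16
19: 5983 = 19·314 + 17
23: 5983 = 23·260 + 3
29: 5983 = 29·206 + 9
31: 5983 = 31·193

31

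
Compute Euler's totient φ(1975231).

Factor: 1975231 = 103 · 127 · 151.
φ(1975231) = (103−1) · (127−1) · (151−1) = 102 · 126 · 150 = 1927800.

1927800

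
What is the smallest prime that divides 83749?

89

83749 is odd.
Digit sum 31, not divisible by 3.
Ends in 9: not divisible by 5.
7: 83749 = 7·11964 + 1
11: 83749 = 11·7613 + 6
13: 83749 = 13·6442 + 3
17: 83749 = 17·4926 + 7
19: 83749 = 19·4407 + 16
23: 83749 = 23·3641 + 6
29: 83749 = 29·2887 + 26
31: 83749 = 31·2701 + 18
37: 83749 = 37·2263 + 18
41: 83749 = 41·2042 + 27
43: 83749 = 43·1947 + 28
47: 83749 = 47·1781 + 42
53: 83749 = 53·1580 + 9
59: 83749 = 59·1419 + 28
61: 83749 = 61·1372 + 57
67: 83749 = 67·1249 + 66
71: 83749 = 71·1179 + 40
73: 83749 = 73·1147 + 18
79: 83749 = 79·1060 + 9
83: 83749 = 83·1009 + 2
89: 83749 = 89·941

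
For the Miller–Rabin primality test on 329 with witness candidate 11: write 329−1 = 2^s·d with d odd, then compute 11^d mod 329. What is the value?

329 − 1 = 328 = 2^3 · 41, so d = 41.
11^1 ≡ 11 (mod 329)
11^2 ≡ 11^2 = 121 ≡ 121 (mod 329)
11^4 ≡ 121^2 = 14641 ≡ 165 (mod 329)
11^8 ≡ 165^2 = 27225 ≡ 247 (mod 329)
11^16 ≡ 247^2 = 61009 ≡ 144 (mod 329)
11^32 ≡ 144^2 = 20736 ≡ 9 (mod 329)
41 = 32 + 8 + 1 in binary powers of 2.
So 11^41 ≡ 9 · 247 · 11 ≡ 107 (mod 329).
Squaring chain: 107 → 263 → 79; never reaches −1, so base 11 is a Miller–Rabin witness that 329 is composite.

107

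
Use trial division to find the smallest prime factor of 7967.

31

7967 is odd.
Digit sum 29, not divisible by 3.
Ends in 7: not divisible by 5.
7: 7967 = 7·1138 + 1
11: 7967 = 11·724 + 3
13: 7967 = 13·612 + 11
17: 7967 = 17·468 + 11
19: 7967 = 19·419 + 6
23: 7967 = 23·346 + 9
29: 7967 = 29·274 + 21
31: 7967 = 31·257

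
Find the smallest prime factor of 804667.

31

804667 is odd.
Digit sum 31, not divisible by 3.
Ends in 7: not divisible by 5.
7: 804667 = 7·114952 + 3
11: 804667 = 11·73151 + 6
13: 804667 = 13·61897 + 6
17: 804667 = 17·47333 + 6
19: 804667 = 19·42350 + 17
23: 804667 = 23·34985 + 12
29: 804667 = 29·27747 + 4
31: 804667 = 31·25957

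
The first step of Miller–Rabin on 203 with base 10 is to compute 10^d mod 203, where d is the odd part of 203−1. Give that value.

203 − 1 = 202 = 2^1 · 101, so d = 101.
10^1 ≡ 10 (mod 203)
10^2 ≡ 10^2 = 100 ≡ 100 (mod 203)
10^4 ≡ 100^2 = 10000 ≡ 53 (mod 203)
10^8 ≡ 53^2 = 2809 ≡ 170 (mod 203)
10^16 ≡ 170^2 = 28900 ≡ 74 (mod 203)
10^32 ≡ 74^2 = 5476 ≡ 198 (mod 203)
10^64 ≡ 198^2 = 39204 ≡ 25 (mod 203)
101 = 64 + 32 + 4 + 1 in binary powers of 2.
So 10^101 ≡ 25 · 198 · 53 · 10 ≡ 131 (mod 203).
Squaring chain: 131; never reaches −1, so base 10 is a Miller–Rabin witness that 203 is composite.

131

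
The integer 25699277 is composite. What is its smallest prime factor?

25699277 is odd.
Digit sum 47, not divisible by 3.
Ends in 7: not divisible by 5.
7: 25699277 = 7·3671325 + 2
11: 25699277 = 11·2336297 + 10
13: 25699277 = 13·1976867 + 6
17: 25699277 = 17·1511722 + 3
19: 25699277 = 19·1352593 + 10
23: 25699277 = 23·1117359 + 20
29: 25699277 = 29·886181 + 28
31: 25699277 = 31·829008 + 29
37: 25699277 = 37·694575 + 2
41: 25699277 = 41·626811 + 26
43: 25699277 = 43·597657 + 26
47: 25699277 = 47·546793 + 6
53: 25699277 = 53·484892 + 1
59: 25699277 = 59·435580 + 57
61: 25699277 = 61·421299 + 38
67: 25699277 = 67·383571 + 20
71: 25699277 = 71·361961 + 46
73: 25699277 = 73·352044 + 65
79: 25699277 = 79·325307 + 24
83: 25699277 = 83·309629 + 70
89: 25699277 = 89·288755 + 82
97: 25699277 = 97·264941

97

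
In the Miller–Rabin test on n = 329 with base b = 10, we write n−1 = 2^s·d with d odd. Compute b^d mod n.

329 − 1 = 328 = 2^3 · 41, so d = 41.
10^1 ≡ 10 (mod 329)
10^2 ≡ 10^2 = 100 ≡ 100 (mod 329)
10^4 ≡ 100^2 = 10000 ≡ 130 (mod 329)
10^8 ≡ 130^2 = 16900 ≡ 121 (mod 329)
10^16 ≡ 121^2 = 14641 ≡ 165 (mod 329)
10^32 ≡ 165^2 = 27225 ≡ 247 (mod 329)
41 = 32 + 8 + 1 in binary powers of 2.
So 10^41 ≡ 247 · 121 · 10 ≡ 138 (mod 329).
Squaring chain: 138 → 291 → 128; never reaches −1, so base 10 is a Miller–Rabin witness that 329 is composite.

138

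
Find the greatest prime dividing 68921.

68921 = 41 · 1681
1681 = 41 · 41
41 = 41 · 1
So 68921 = 41^3; the largest prime factor is 41.

41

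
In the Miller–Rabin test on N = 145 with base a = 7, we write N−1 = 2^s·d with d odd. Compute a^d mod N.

107

145 − 1 = 144 = 2^4 · 9, so d = 9.
7^1 ≡ 7 (mod 145)
7^2 ≡ 7^2 = 49 ≡ 49 (mod 145)
7^4 ≡ 49^2 = 2401 ≡ 81 (mod 145)
7^8 ≡ 81^2 = 6561 ≡ 36 (mod 145)
9 = 8 + 1 in binary powers of 2.
So 7^9 ≡ 36 · 7 ≡ 107 (mod 145).
Squaring chain: 107 → 139 → 36 → 136; never reaches −1, so base 7 is a Miller–Rabin witness that 145 is composite.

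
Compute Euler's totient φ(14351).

Factor: 14351 = 113 · 127.
φ(14351) = (113−1) · (127−1) = 112 · 126 = 14112.

14112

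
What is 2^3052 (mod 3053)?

2^1 ≡ 2 (mod 3053)
2^2 ≡ 2^2 = 4 ≡ 4 (mod 3053)
2^4 ≡ 4^2 = 16 ≡ 16 (mod 3053)
2^8 ≡ 16^2 = 256 ≡ 256 (mod 3053)
2^16 ≡ 256^2 = 65536 ≡ 1423 (mod 3053)
2^32 ≡ 1423^2 = 2024929 ≡ 790 (mod 3053)
2^64 ≡ 790^2 = 624100 ≡ 1288 (mod 3053)
2^128 ≡ 1288^2 = 1658944 ≡ 1165 (mod 3053)
2^256 ≡ 1165^2 = 1357225 ≡ 1693 (mod 3053)
2^512 ≡ 1693^2 = 2866249 ≡ 2535 (mod 3053)
2^1024 ≡ 2535^2 = 6426225 ≡ 2713 (mod 3053)
2^2048 ≡ 2713^2 = 7360369 ≡ 2639 (mod 3053)
3052 = 2048 + 512 + 256 + 128 + 64 + 32 + 8 + 4 in binary powers of 2.
So 2^3052 ≡ 2639 · 2535 · 1693 · 1165 · 1288 · 790 · 256 · 16 ≡ 2968 (mod 3053).
Since 2968 ≠ 1, base 2 is a Fermat witness: 3053 is composite.

2968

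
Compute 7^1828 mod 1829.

7^1 ≡ 7 (mod 1829)
7^2 ≡ 7^2 = 49 ≡ 49 (mod 1829)
7^4 ≡ 49^2 = 2401 ≡ 572 (mod 1829)
7^8 ≡ 572^2 = 327184 ≡ 1622 (mod 1829)
7^16 ≡ 1622^2 = 2630884 ≡ 782 (mod 1829)
7^32 ≡ 782^2 = 611524 ≡ 638 (mod 1829)
7^64 ≡ 638^2 = 407044 ≡ 1006 (mod 1829)
7^128 ≡ 1006^2 = 1012036 ≡ 599 (mod 1829)
7^256 ≡ 599^2 = 358801 ≡ 317 (mod 1829)
7^512 ≡ 317^2 = 100489 ≡ 1723 (mod 1829)
7^1024 ≡ 1723^2 = 2968729 ≡ 262 (mod 1829)
1828 = 1024 + 512 + 256 + 32 + 4 in binary powers of 2.
So 7^1828 ≡ 262 · 1723 · 317 · 638 · 572 ≡ 1600 (mod 1829).
Since 1600 ≠ 1, base 7 is a Fermat witness: 1829 is composite.

1600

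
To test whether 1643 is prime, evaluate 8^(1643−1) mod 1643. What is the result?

250

8^1 ≡ 8 (mod 1643)
8^2 ≡ 8^2 = 64 ≡ 64 (mod 1643)
8^4 ≡ 64^2 = 4096 ≡ 810 (mod 1643)
8^8 ≡ 810^2 = 656100 ≡ 543 (mod 1643)
8^16 ≡ 543^2 = 294849 ≡ 752 (mod 1643)
8^32 ≡ 752^2 = 565504 ≡ 312 (mod 1643)
8^64 ≡ 312^2 = 97344 ≡ 407 (mod 1643)
8^128 ≡ 407^2 = 165649 ≡ 1349 (mod 1643)
8^256 ≡ 1349^2 = 1819801 ≡ 1000 (mod 1643)
8^512 ≡ 1000^2 = 1000000 ≡ 1056 (mod 1643)
8^1024 ≡ 1056^2 = 1115136 ≡ 1182 (mod 1643)
1642 = 1024 + 512 + 64 + 32 + 8 + 2 in binary powers of 2.
So 8^1642 ≡ 1182 · 1056 · 407 · 312 · 543 · 64 ≡ 250 (mod 1643).
Since 250 ≠ 1, base 8 is a Fermat witness: 1643 is composite.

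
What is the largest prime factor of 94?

47

94 = 2 · 47
47 is prime.
So 94 = 2 · 47; the largest prime factor is 47.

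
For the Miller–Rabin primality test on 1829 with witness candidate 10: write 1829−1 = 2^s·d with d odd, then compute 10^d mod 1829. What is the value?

1829 − 1 = 1828 = 2^2 · 457, so d = 457.
10^1 ≡ 10 (mod 1829)
10^2 ≡ 10^2 = 100 ≡ 100 (mod 1829)
10^4 ≡ 100^2 = 10000 ≡ 855 (mod 1829)
10^8 ≡ 855^2 = 731025 ≡ 1254 (mod 1829)
10^16 ≡ 1254^2 = 1572516 ≡ 1405 (mod 1829)
10^32 ≡ 1405^2 = 1974025 ≡ 534 (mod 1829)
10^64 ≡ 534^2 = 285156 ≡ 1661 (mod 1829)
10^128 ≡ 1661^2 = 2758921 ≡ 789 (mod 1829)
10^256 ≡ 789^2 = 622521 ≡ 661 (mod 1829)
457 = 256 + 128 + 64 + 8 + 1 in binary powers of 2.
So 10^457 ≡ 661 · 789 · 1661 · 1254 · 10 ≡ 1043 (mod 1829).
Squaring chain: 1043 → 1423; never reaches −1, so base 10 is a Miller–Rabin witness that 1829 is composite.

1043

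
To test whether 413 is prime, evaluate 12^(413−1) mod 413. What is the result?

12^1 ≡ 12 (mod 413)
12^2 ≡ 12^2 = 144 ≡ 144 (mod 413)
12^4 ≡ 144^2 = 20736 ≡ 86 (mod 413)
12^8 ≡ 86^2 = 7396 ≡ 375 (mod 413)
12^16 ≡ 375^2 = 140625 ≡ 205 (mod 413)
12^32 ≡ 205^2 = 42025 ≡ 312 (mod 413)
12^64 ≡ 312^2 = 97344 ≡ 289 (mod 413)
12^128 ≡ 289^2 = 83521 ≡ 95 (mod 413)
12^256 ≡ 95^2 = 9025 ≡ 352 (mod 413)
412 = 256 + 128 + 16 + 8 + 4 in binary powers of 2.
So 12^412 ≡ 352 · 95 · 205 · 375 · 86 ≡ 289 (mod 413).
Since 289 ≠ 1, base 12 is a Fermat witness: 413 is composite.

289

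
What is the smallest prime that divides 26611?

13

26611 is odd.
Digit sum 16, not divisible by 3.
Ends in 1: not divisible by 5.
7: 26611 = 7·3801 + 4
11: 26611 = 11·2419 + 2
13: 26611 = 13·2047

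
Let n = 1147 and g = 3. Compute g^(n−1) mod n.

3^1 ≡ 3 (mod 1147)
3^2 ≡ 3^2 = 9 ≡ 9 (mod 1147)
3^4 ≡ 9^2 = 81 ≡ 81 (mod 1147)
3^8 ≡ 81^2 = 6561 ≡ 826 (mod 1147)
3^16 ≡ 826^2 = 682276 ≡ 958 (mod 1147)
3^32 ≡ 958^2 = 917764 ≡ 164 (mod 1147)
3^64 ≡ 164^2 = 26896 ≡ 515 (mod 1147)
3^128 ≡ 515^2 = 265225 ≡ 268 (mod 1147)
3^256 ≡ 268^2 = 71824 ≡ 710 (mod 1147)
3^512 ≡ 710^2 = 504100 ≡ 567 (mod 1147)
3^1024 ≡ 567^2 = 321489 ≡ 329 (mod 1147)
1146 = 1024 + 64 + 32 + 16 + 8 + 2 in binary powers of 2.
So 3^1146 ≡ 329 · 515 · 164 · 958 · 826 · 9 ≡ 47 (mod 1147).
Since 47 ≠ 1, base 3 is a Fermat witness: 1147 is composite.

47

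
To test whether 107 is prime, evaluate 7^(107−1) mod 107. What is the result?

7^1 ≡ 7 (mod 107)
7^2 ≡ 7^2 = 49 ≡ 49 (mod 107)
7^4 ≡ 49^2 = 2401 ≡ 47 (mod 107)
7^8 ≡ 47^2 = 2209 ≡ 69 (mod 107)
7^16 ≡ 69^2 = 4761 ≡ 53 (mod 107)
7^32 ≡ 53^2 = 2809 ≡ 27 (mod 107)
7^64 ≡ 27^2 = 729 ≡ 87 (mod 107)
106 = 64 + 32 + 8 + 2 in binary powers of 2.
So 7^106 ≡ 87 · 27 · 69 · 49 ≡ 1 (mod 107).
Since the result is 1, base 7 gives no evidence that 107 is composite.

1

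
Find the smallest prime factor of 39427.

89

39427 is odd.
Digit sum 25, not divisible by 3.
Ends in 7: not divisible by 5.
7: 39427 = 7·5632 + 3
11: 39427 = 11·3584 + 3
13: 39427 = 13·3032 + 11
17: 39427 = 17·2319 + 4
19: 39427 = 19·2075 + 2
23: 39427 = 23·1714 + 5
29: 39427 = 29·1359 + 16
31: 39427 = 31·1271 + 26
37: 39427 = 37·1065 + 22
41: 39427 = 41·961 + 26
43: 39427 = 43·916 + 39
47: 39427 = 47·838 + 41
53: 39427 = 53·743 + 48
59: 39427 = 59·668 + 15
61: 39427 = 61·646 + 21
67: 39427 = 67·588 + 31
71: 39427 = 71·555 + 22
73: 39427 = 73·540 + 7
79: 39427 = 79·499 + 6
83: 39427 = 83·475 + 2
89: 39427 = 89·443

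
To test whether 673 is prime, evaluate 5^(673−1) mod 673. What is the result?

5^1 ≡ 5 (mod 673)
5^2 ≡ 5^2 = 25 ≡ 25 (mod 673)
5^4 ≡ 25^2 = 625 ≡ 625 (mod 673)
5^8 ≡ 625^2 = 390625 ≡ 285 (mod 673)
5^16 ≡ 285^2 = 81225 ≡ 465 (mod 673)
5^32 ≡ 465^2 = 216225 ≡ 192 (mod 673)
5^64 ≡ 192^2 = 36864 ≡ 522 (mod 673)
5^128 ≡ 522^2 = 272484 ≡ 592 (mod 673)
5^256 ≡ 592^2 = 350464 ≡ 504 (mod 673)
5^512 ≡ 504^2 = 254016 ≡ 295 (mod 673)
672 = 512 + 128 + 32 in binary powers of 2.
So 5^672 ≡ 295 · 592 · 192 ≡ 1 (mod 673).
Since the result is 1, base 5 gives no evidence that 673 is composite.

1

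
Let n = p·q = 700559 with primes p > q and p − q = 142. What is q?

769

Since p = q + 142, we have 700559 = q(q + 142), so q² + 142q − 700559 = 0.
Discriminant: 142² + 4·700559 = 20164 + 2802236 = 2822400; √2822400 = 1680.
q = (−142 + 1680)/2 = 769, and p = q + 142 = 911.
Check: 769 · 911 = 700559.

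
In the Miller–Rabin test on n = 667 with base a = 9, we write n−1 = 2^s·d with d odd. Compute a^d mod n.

667 − 1 = 666 = 2^1 · 333, so d = 333.
9^1 ≡ 9 (mod 667)
9^2 ≡ 9^2 = 81 ≡ 81 (mod 667)
9^4 ≡ 81^2 = 6561 ≡ 558 (mod 667)
9^8 ≡ 558^2 = 311364 ≡ 542 (mod 667)
9^16 ≡ 542^2 = 293764 ≡ 284 (mod 667)
9^32 ≡ 284^2 = 80656 ≡ 616 (mod 667)
9^64 ≡ 616^2 = 379456 ≡ 600 (mod 667)
9^128 ≡ 600^2 = 360000 ≡ 487 (mod 667)
9^256 ≡ 487^2 = 237169 ≡ 384 (mod 667)
333 = 256 + 64 + 8 + 4 + 1 in binary powers of 2.
So 9^333 ≡ 384 · 600 · 542 · 558 · 9 ≡ 660 (mod 667).
Squaring chain: 660; never reaches −1, so base 9 is a Miller–Rabin witness that 667 is composite.

660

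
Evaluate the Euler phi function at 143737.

128160

Factor: 143737 = 11 · 73 · 179.
φ(143737) = (11−1) · (73−1) · (179−1) = 10 · 72 · 178 = 128160.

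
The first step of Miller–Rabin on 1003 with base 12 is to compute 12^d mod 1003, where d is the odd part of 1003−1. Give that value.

139

1003 − 1 = 1002 = 2^1 · 501, so d = 501.
12^1 ≡ 12 (mod 1003)
12^2 ≡ 12^2 = 144 ≡ 144 (mod 1003)
12^4 ≡ 144^2 = 20736 ≡ 676 (mod 1003)
12^8 ≡ 676^2 = 456976 ≡ 611 (mod 1003)
12^16 ≡ 611^2 = 373321 ≡ 205 (mod 1003)
12^32 ≡ 205^2 = 42025 ≡ 902 (mod 1003)
12^64 ≡ 902^2 = 813604 ≡ 171 (mod 1003)
12^128 ≡ 171^2 = 29241 ≡ 154 (mod 1003)
12^256 ≡ 154^2 = 23716 ≡ 647 (mod 1003)
501 = 256 + 128 + 64 + 32 + 16 + 4 + 1 in binary powers of 2.
So 12^501 ≡ 647 · 154 · 171 · 902 · 205 · 676 · 12 ≡ 139 (mod 1003).
Squaring chain: 139; never reaches −1, so base 12 is a Miller–Rabin witness that 1003 is composite.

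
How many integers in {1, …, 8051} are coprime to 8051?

Factor: 8051 = 83 · 97.
φ(8051) = (83−1) · (97−1) = 82 · 96 = 7872.

7872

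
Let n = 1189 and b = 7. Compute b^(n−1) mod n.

7^1 ≡ 7 (mod 1189)
7^2 ≡ 7^2 = 49 ≡ 49 (mod 1189)
7^4 ≡ 49^2 = 2401 ≡ 23 (mod 1189)
7^8 ≡ 23^2 = 529 ≡ 529 (mod 1189)
7^16 ≡ 529^2 = 279841 ≡ 426 (mod 1189)
7^32 ≡ 426^2 = 181476 ≡ 748 (mod 1189)
7^64 ≡ 748^2 = 559504 ≡ 674 (mod 1189)
7^128 ≡ 674^2 = 454276 ≡ 78 (mod 1189)
7^256 ≡ 78^2 = 6084 ≡ 139 (mod 1189)
7^512 ≡ 139^2 = 19321 ≡ 297 (mod 1189)
7^1024 ≡ 297^2 = 88209 ≡ 223 (mod 1189)
1188 = 1024 + 128 + 32 + 4 in binary powers of 2.
So 7^1188 ≡ 223 · 78 · 748 · 23 ≡ 45 (mod 1189).
Since 45 ≠ 1, base 7 is a Fermat witness: 1189 is composite.

45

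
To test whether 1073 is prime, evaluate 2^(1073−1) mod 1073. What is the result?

2^1 ≡ 2 (mod 1073)
2^2 ≡ 2^2 = 4 ≡ 4 (mod 1073)
2^4 ≡ 4^2 = 16 ≡ 16 (mod 1073)
2^8 ≡ 16^2 = 256 ≡ 256 (mod 1073)
2^16 ≡ 256^2 = 65536 ≡ 83 (mod 1073)
2^32 ≡ 83^2 = 6889 ≡ 451 (mod 1073)
2^64 ≡ 451^2 = 203401 ≡ 604 (mod 1073)
2^128 ≡ 604^2 = 364816 ≡ 1069 (mod 1073)
2^256 ≡ 1069^2 = 1142761 ≡ 16 (mod 1073)
2^512 ≡ 16^2 = 256 ≡ 256 (mod 1073)
2^1024 ≡ 256^2 = 65536 ≡ 83 (mod 1073)
1072 = 1024 + 32 + 16 in binary powers of 2.
So 2^1072 ≡ 83 · 451 · 83 ≡ 604 (mod 1073).
Since 604 ≠ 1, base 2 is a Fermat witness: 1073 is composite.

604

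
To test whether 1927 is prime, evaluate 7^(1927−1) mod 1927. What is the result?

7^1 ≡ 7 (mod 1927)
7^2 ≡ 7^2 = 49 ≡ 49 (mod 1927)
7^4 ≡ 49^2 = 2401 ≡ 474 (mod 1927)
7^8 ≡ 474^2 = 224676 ≡ 1144 (mod 1927)
7^16 ≡ 1144^2 = 1308736 ≡ 303 (mod 1927)
7^32 ≡ 303^2 = 91809 ≡ 1240 (mod 1927)
7^64 ≡ 1240^2 = 1537600 ≡ 1781 (mod 1927)
7^128 ≡ 1781^2 = 3171961 ≡ 119 (mod 1927)
7^256 ≡ 119^2 = 14161 ≡ 672 (mod 1927)
7^512 ≡ 672^2 = 451584 ≡ 666 (mod 1927)
7^1024 ≡ 666^2 = 443556 ≡ 346 (mod 1927)
1926 = 1024 + 512 + 256 + 128 + 4 + 2 in binary powers of 2.
So 7^1926 ≡ 346 · 666 · 672 · 119 · 474 · 49 ≡ 758 (mod 1927).
Since 758 ≠ 1, base 7 is a Fermat witness: 1927 is composite.

758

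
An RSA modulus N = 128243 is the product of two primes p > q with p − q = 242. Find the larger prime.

Since p = q + 242, we have 128243 = q(q + 242), so q² + 242q − 128243 = 0.
Discriminant: 242² + 4·128243 = 58564 + 512972 = 571536; √571536 = 756.
q = (−242 + 756)/2 = 257, and p = q + 242 = 499.
Check: 257 · 499 = 128243.

499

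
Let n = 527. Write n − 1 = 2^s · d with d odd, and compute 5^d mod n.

527 − 1 = 526 = 2^1 · 263, so d = 263.
5^1 ≡ 5 (mod 527)
5^2 ≡ 5^2 = 25 ≡ 25 (mod 527)
5^4 ≡ 25^2 = 625 ≡ 98 (mod 527)
5^8 ≡ 98^2 = 9604 ≡ 118 (mod 527)
5^16 ≡ 118^2 = 13924 ≡ 222 (mod 527)
5^32 ≡ 222^2 = 49284 ≡ 273 (mod 527)
5^64 ≡ 273^2 = 74529 ≡ 222 (mod 527)
5^128 ≡ 222^2 = 49284 ≡ 273 (mod 527)
5^256 ≡ 273^2 = 74529 ≡ 222 (mod 527)
263 = 256 + 4 + 2 + 1 in binary powers of 2.
So 5^263 ≡ 222 · 98 · 25 · 5 ≡ 180 (mod 527).
Squaring chain: 180; never reaches −1, so base 5 is a Miller–Rabin witness that 527 is composite.

180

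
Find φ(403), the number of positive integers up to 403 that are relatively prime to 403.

Factor: 403 = 13 · 31.
φ(403) = (13−1) · (31−1) = 12 · 30 = 360.

360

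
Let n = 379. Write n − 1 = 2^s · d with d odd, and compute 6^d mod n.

1

379 − 1 = 378 = 2^1 · 189, so d = 189.
6^1 ≡ 6 (mod 379)
6^2 ≡ 6^2 = 36 ≡ 36 (mod 379)
6^4 ≡ 36^2 = 1296 ≡ 159 (mod 379)
6^8 ≡ 159^2 = 25281 ≡ 267 (mod 379)
6^16 ≡ 267^2 = 71289 ≡ 37 (mod 379)
6^32 ≡ 37^2 = 1369 ≡ 232 (mod 379)
6^64 ≡ 232^2 = 53824 ≡ 6 (mod 379)
6^128 ≡ 6^2 = 36 ≡ 36 (mod 379)
189 = 128 + 32 + 16 + 8 + 4 + 1 in binary powers of 2.
So 6^189 ≡ 36 · 232 · 37 · 267 · 159 · 6 ≡ 1 (mod 379).
Since 6^d ≡ 1 (mod 379), base 6 does not prove 379 composite.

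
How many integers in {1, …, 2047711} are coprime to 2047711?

Factor: 2047711 = 71 · 151 · 191.
φ(2047711) = (71−1) · (151−1) · (191−1) = 70 · 150 · 190 = 1995000.

1995000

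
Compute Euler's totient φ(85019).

75400

Factor: 85019 = 11 · 59 · 131.
φ(85019) = (11−1) · (59−1) · (131−1) = 10 · 58 · 130 = 75400.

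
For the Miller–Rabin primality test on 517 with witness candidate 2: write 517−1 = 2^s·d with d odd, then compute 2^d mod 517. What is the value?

28

517 − 1 = 516 = 2^2 · 129, so d = 129.
2^1 ≡ 2 (mod 517)
2^2 ≡ 2^2 = 4 ≡ 4 (mod 517)
2^4 ≡ 4^2 = 16 ≡ 16 (mod 517)
2^8 ≡ 16^2 = 256 ≡ 256 (mod 517)
2^16 ≡ 256^2 = 65536 ≡ 394 (mod 517)
2^32 ≡ 394^2 = 155236 ≡ 136 (mod 517)
2^64 ≡ 136^2 = 18496 ≡ 401 (mod 517)
2^128 ≡ 401^2 = 160801 ≡ 14 (mod 517)
129 = 128 + 1 in binary powers of 2.
So 2^129 ≡ 14 · 2 ≡ 28 (mod 517).
Squaring chain: 28 → 267; never reaches −1, so base 2 is a Miller–Rabin witness that 517 is composite.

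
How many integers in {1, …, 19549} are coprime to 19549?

19264

Factor: 19549 = 113 · 173.
φ(19549) = (113−1) · (173−1) = 112 · 172 = 19264.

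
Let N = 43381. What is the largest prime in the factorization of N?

43381 = 13 · 3337
3337 = 47 · 71
71 is prime.
So 43381 = 13 · 47 · 71; the largest prime factor is 71.

71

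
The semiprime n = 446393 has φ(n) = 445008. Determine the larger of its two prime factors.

877

φ(n) = (p−1)(q−1) = n − (p+q) + 1, so p + q = 446393 − 445008 + 1 = 1386.
p and q are the roots of t² − 1386t + 446393 = 0.
Discriminant: 1386² − 4·446393 = 1920996 − 1785572 = 135424; √135424 = 368.
q = (1386 − 368)/2 = 509, p = (1386 + 368)/2 = 877.
Check: 509 · 877 = 446393.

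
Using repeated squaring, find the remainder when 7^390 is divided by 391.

7^1 ≡ 7 (mod 391)
7^2 ≡ 7^2 = 49 ≡ 49 (mod 391)
7^4 ≡ 49^2 = 2401 ≡ 55 (mod 391)
7^8 ≡ 55^2 = 3025 ≡ 288 (mod 391)
7^16 ≡ 288^2 = 82944 ≡ 52 (mod 391)
7^32 ≡ 52^2 = 2704 ≡ 358 (mod 391)
7^64 ≡ 358^2 = 128164 ≡ 307 (mod 391)
7^128 ≡ 307^2 = 94249 ≡ 18 (mod 391)
7^256 ≡ 18^2 = 324 ≡ 324 (mod 391)
390 = 256 + 128 + 4 + 2 in binary powers of 2.
So 7^390 ≡ 324 · 18 · 55 · 49 ≡ 213 (mod 391).
Since 213 ≠ 1, base 7 is a Fermat witness: 391 is composite.

213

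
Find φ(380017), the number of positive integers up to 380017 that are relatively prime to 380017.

341760

Factor: 380017 = 11 · 179 · 193.
φ(380017) = (11−1) · (179−1) · (193−1) = 10 · 178 · 192 = 341760.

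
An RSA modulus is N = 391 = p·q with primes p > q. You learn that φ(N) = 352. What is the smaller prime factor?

17

φ(n) = (p−1)(q−1) = n − (p+q) + 1, so p + q = 391 − 352 + 1 = 40.
p and q are the roots of t² − 40t + 391 = 0.
Discriminant: 40² − 4·391 = 1600 − 1564 = 36; √36 = 6.
q = (40 − 6)/2 = 17, p = (40 + 6)/2 = 23.
Check: 17 · 23 = 391.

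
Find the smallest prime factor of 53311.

53311 is odd.
Digit sum 13, not divisible by 3.
Ends in 1: not divisible by 5.
7: 53311 = 7·7615 + 6
11: 53311 = 11·4846 + 5
13: 53311 = 13·4100 + 11
17: 53311 = 17·3135 + 16
19: 53311 = 19·2805 + 16
23: 53311 = 23·2317 + 20
29: 53311 = 29·1838 + 9
31: 53311 = 31·1719 + 22
37: 53311 = 37·1440 + 31
41: 53311 = 41·1300 + 11
43: 53311 = 43·1239 + 34
47: 53311 = 47·1134 + 13
53: 53311 = 53·1005 + 46
59: 53311 = 59·903 + 34
61: 53311 = 61·873 + 58
67: 53311 = 67·795 + 46
71: 53311 = 71·750 + 61
73: 53311 = 73·730 + 21
79: 53311 = 79·674 + 65
83: 53311 = 83·642 + 25
89: 53311 = 89·599

89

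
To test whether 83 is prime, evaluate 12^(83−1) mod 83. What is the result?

1

12^1 ≡ 12 (mod 83)
12^2 ≡ 12^2 = 144 ≡ 61 (mod 83)
12^4 ≡ 61^2 = 3721 ≡ 69 (mod 83)
12^8 ≡ 69^2 = 4761 ≡ 30 (mod 83)
12^16 ≡ 30^2 = 900 ≡ 70 (mod 83)
12^32 ≡ 70^2 = 4900 ≡ 3 (mod 83)
12^64 ≡ 3^2 = 9 ≡ 9 (mod 83)
82 = 64 + 16 + 2 in binary powers of 2.
So 12^82 ≡ 9 · 70 · 61 ≡ 1 (mod 83).
Since the result is 1, base 12 gives no evidence that 83 is composite.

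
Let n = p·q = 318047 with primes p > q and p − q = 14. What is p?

Since p = q + 14, we have 318047 = q(q + 14), so q² + 14q − 318047 = 0.
Discriminant: 14² + 4·318047 = 196 + 1272188 = 1272384; √1272384 = 1128.
q = (−14 + 1128)/2 = 557, and p = q + 14 = 571.
Check: 557 · 571 = 318047.

571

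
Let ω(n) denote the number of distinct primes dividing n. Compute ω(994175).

5

994175 = 5^2 · 39767
39767 = 7 · 5681
5681 = 13 · 437
437 = 19 · 23
994175 = 5^2 · 7 · 13 · 19 · 23, which has 5 distinct prime factors.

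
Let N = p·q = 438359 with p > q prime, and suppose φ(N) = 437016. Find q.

557

φ(n) = (p−1)(q−1) = n − (p+q) + 1, so p + q = 438359 − 437016 + 1 = 1344.
p and q are the roots of t² − 1344t + 438359 = 0.
Discriminant: 1344² − 4·438359 = 1806336 − 1753436 = 52900; √52900 = 230.
q = (1344 − 230)/2 = 557, p = (1344 + 230)/2 = 787.
Check: 557 · 787 = 438359.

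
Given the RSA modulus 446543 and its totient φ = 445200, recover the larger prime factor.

743

φ(n) = (p−1)(q−1) = n − (p+q) + 1, so p + q = 446543 − 445200 + 1 = 1344.
p and q are the roots of t² − 1344t + 446543 = 0.
Discriminant: 1344² − 4·446543 = 1806336 − 1786172 = 20164; √20164 = 142.
q = (1344 − 142)/2 = 601, p = (1344 + 142)/2 = 743.
Check: 601 · 743 = 446543.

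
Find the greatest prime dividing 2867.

2867 = 47 · 61
61 is prime.
So 2867 = 47 · 61; the largest prime factor is 61.

61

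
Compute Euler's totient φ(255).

128

Factor: 255 = 3 · 5 · 17.
φ(255) = (3−1) · (5−1) · (17−1) = 2 · 4 · 16 = 128.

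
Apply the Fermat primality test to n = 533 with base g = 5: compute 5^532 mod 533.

508

5^1 ≡ 5 (mod 533)
5^2 ≡ 5^2 = 25 ≡ 25 (mod 533)
5^4 ≡ 25^2 = 625 ≡ 92 (mod 533)
5^8 ≡ 92^2 = 8464 ≡ 469 (mod 533)
5^16 ≡ 469^2 = 219961 ≡ 365 (mod 533)
5^32 ≡ 365^2 = 133225 ≡ 508 (mod 533)
5^64 ≡ 508^2 = 258064 ≡ 92 (mod 533)
5^128 ≡ 92^2 = 8464 ≡ 469 (mod 533)
5^256 ≡ 469^2 = 219961 ≡ 365 (mod 533)
5^512 ≡ 365^2 = 133225 ≡ 508 (mod 533)
532 = 512 + 16 + 4 in binary powers of 2.
So 5^532 ≡ 508 · 365 · 92 ≡ 508 (mod 533).
Since 508 ≠ 1, base 5 is a Fermat witness: 533 is composite.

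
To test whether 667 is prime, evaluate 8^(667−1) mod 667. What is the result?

473

8^1 ≡ 8 (mod 667)
8^2 ≡ 8^2 = 64 ≡ 64 (mod 667)
8^4 ≡ 64^2 = 4096 ≡ 94 (mod 667)
8^8 ≡ 94^2 = 8836 ≡ 165 (mod 667)
8^16 ≡ 165^2 = 27225 ≡ 545 (mod 667)
8^32 ≡ 545^2 = 297025 ≡ 210 (mod 667)
8^64 ≡ 210^2 = 44100 ≡ 78 (mod 667)
8^128 ≡ 78^2 = 6084 ≡ 81 (mod 667)
8^256 ≡ 81^2 = 6561 ≡ 558 (mod 667)
8^512 ≡ 558^2 = 311364 ≡ 542 (mod 667)
666 = 512 + 128 + 16 + 8 + 2 in binary powers of 2.
So 8^666 ≡ 542 · 81 · 545 · 165 · 64 ≡ 473 (mod 667).
Since 473 ≠ 1, base 8 is a Fermat witness: 667 is composite.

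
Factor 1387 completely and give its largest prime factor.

1387 = 19 · 73
73 is prime.
So 1387 = 19 · 73; the largest prime factor is 73.

73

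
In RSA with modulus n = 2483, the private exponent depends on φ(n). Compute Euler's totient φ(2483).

Factor: 2483 = 13 · 191.
φ(2483) = (13−1) · (191−1) = 12 · 190 = 2280.

2280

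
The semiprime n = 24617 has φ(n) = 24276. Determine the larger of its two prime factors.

φ(n) = (p−1)(q−1) = n − (p+q) + 1, so p + q = 24617 − 24276 + 1 = 342.
p and q are the roots of t² − 342t + 24617 = 0.
Discriminant: 342² − 4·24617 = 116964 − 98468 = 18496; √18496 = 136.
q = (342 − 136)/2 = 103, p = (342 + 136)/2 = 239.
Check: 103 · 239 = 24617.

239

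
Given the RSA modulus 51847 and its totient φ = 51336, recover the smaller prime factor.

139

φ(n) = (p−1)(q−1) = n − (p+q) + 1, so p + q = 51847 − 51336 + 1 = 512.
p and q are the roots of t² − 512t + 51847 = 0.
Discriminant: 512² − 4·51847 = 262144 − 207388 = 54756; √54756 = 234.
q = (512 − 234)/2 = 139, p = (512 + 234)/2 = 373.
Check: 139 · 373 = 51847.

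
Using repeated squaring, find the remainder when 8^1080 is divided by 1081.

570

8^1 ≡ 8 (mod 1081)
8^2 ≡ 8^2 = 64 ≡ 64 (mod 1081)
8^4 ≡ 64^2 = 4096 ≡ 853 (mod 1081)
8^8 ≡ 853^2 = 727609 ≡ 96 (mod 1081)
8^16 ≡ 96^2 = 9216 ≡ 568 (mod 1081)
8^32 ≡ 568^2 = 322624 ≡ 486 (mod 1081)
8^64 ≡ 486^2 = 236196 ≡ 538 (mod 1081)
8^128 ≡ 538^2 = 289444 ≡ 817 (mod 1081)
8^256 ≡ 817^2 = 667489 ≡ 512 (mod 1081)
8^512 ≡ 512^2 = 262144 ≡ 542 (mod 1081)
8^1024 ≡ 542^2 = 293764 ≡ 813 (mod 1081)
1080 = 1024 + 32 + 16 + 8 in binary powers of 2.
So 8^1080 ≡ 813 · 486 · 568 · 96 ≡ 570 (mod 1081).
Since 570 ≠ 1, base 8 is a Fermat witness: 1081 is composite.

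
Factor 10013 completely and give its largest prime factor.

31

10013 = 17 · 589
589 = 19 · 31
31 is prime.
So 10013 = 17 · 19 · 31; the largest prime factor is 31.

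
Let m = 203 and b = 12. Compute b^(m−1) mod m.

86

12^1 ≡ 12 (mod 203)
12^2 ≡ 12^2 = 144 ≡ 144 (mod 203)
12^4 ≡ 144^2 = 20736 ≡ 30 (mod 203)
12^8 ≡ 30^2 = 900 ≡ 88 (mod 203)
12^16 ≡ 88^2 = 7744 ≡ 30 (mod 203)
12^32 ≡ 30^2 = 900 ≡ 88 (mod 203)
12^64 ≡ 88^2 = 7744 ≡ 30 (mod 203)
12^128 ≡ 30^2 = 900 ≡ 88 (mod 203)
202 = 128 + 64 + 8 + 2 in binary powers of 2.
So 12^202 ≡ 88 · 30 · 88 · 144 ≡ 86 (mod 203).
Since 86 ≠ 1, base 12 is a Fermat witness: 203 is composite.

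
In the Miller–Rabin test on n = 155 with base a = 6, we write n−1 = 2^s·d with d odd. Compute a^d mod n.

155 − 1 = 154 = 2^1 · 77, so d = 77.
6^1 ≡ 6 (mod 155)
6^2 ≡ 6^2 = 36 ≡ 36 (mod 155)
6^4 ≡ 36^2 = 1296 ≡ 56 (mod 155)
6^8 ≡ 56^2 = 3136 ≡ 36 (mod 155)
6^16 ≡ 36^2 = 1296 ≡ 56 (mod 155)
6^32 ≡ 56^2 = 3136 ≡ 36 (mod 155)
6^64 ≡ 36^2 = 1296 ≡ 56 (mod 155)
77 = 64 + 8 + 4 + 1 in binary powers of 2.
So 6^77 ≡ 56 · 36 · 56 · 6 ≡ 26 (mod 155).
Squaring chain: 26; never reaches −1, so base 6 is a Miller–Rabin witness that 155 is composite.

26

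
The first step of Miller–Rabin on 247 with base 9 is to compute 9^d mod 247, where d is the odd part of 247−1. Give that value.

144

247 − 1 = 246 = 2^1 · 123, so d = 123.
9^1 ≡ 9 (mod 247)
9^2 ≡ 9^2 = 81 ≡ 81 (mod 247)
9^4 ≡ 81^2 = 6561 ≡ 139 (mod 247)
9^8 ≡ 139^2 = 19321 ≡ 55 (mod 247)
9^16 ≡ 55^2 = 3025 ≡ 61 (mod 247)
9^32 ≡ 61^2 = 3721 ≡ 16 (mod 247)
9^64 ≡ 16^2 = 256 ≡ 9 (mod 247)
123 = 64 + 32 + 16 + 8 + 2 + 1 in binary powers of 2.
So 9^123 ≡ 9 · 16 · 61 · 55 · 81 · 9 ≡ 144 (mod 247).
Squaring chain: 144; never reaches −1, so base 9 is a Miller–Rabin witness that 247 is composite.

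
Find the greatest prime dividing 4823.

4823 = 7 · 689
689 = 13 · 53
53 is prime.
So 4823 = 7 · 13 · 53; the largest prime factor is 53.

53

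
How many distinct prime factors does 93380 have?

5

93380 = 2^2 · 23345
23345 = 5 · 4669
4669 = 7 · 667
667 = 23 · 29
93380 = 2^2 · 5 · 7 · 23 · 29, which has 5 distinct prime factors.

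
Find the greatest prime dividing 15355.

15355 = 5 · 3071
3071 = 37 · 83
83 is prime.
So 15355 = 5 · 37 · 83; the largest prime factor is 83.

83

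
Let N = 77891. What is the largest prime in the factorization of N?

97

77891 = 11 · 7081
7081 = 73 · 97
97 is prime.
So 77891 = 11 · 73 · 97; the largest prime factor is 97.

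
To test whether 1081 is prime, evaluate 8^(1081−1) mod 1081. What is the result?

8^1 ≡ 8 (mod 1081)
8^2 ≡ 8^2 = 64 ≡ 64 (mod 1081)
8^4 ≡ 64^2 = 4096 ≡ 853 (mod 1081)
8^8 ≡ 853^2 = 727609 ≡ 96 (mod 1081)
8^16 ≡ 96^2 = 9216 ≡ 568 (mod 1081)
8^32 ≡ 568^2 = 322624 ≡ 486 (mod 1081)
8^64 ≡ 486^2 = 236196 ≡ 538 (mod 1081)
8^128 ≡ 538^2 = 289444 ≡ 817 (mod 1081)
8^256 ≡ 817^2 = 667489 ≡ 512 (mod 1081)
8^512 ≡ 512^2 = 262144 ≡ 542 (mod 1081)
8^1024 ≡ 542^2 = 293764 ≡ 813 (mod 1081)
1080 = 1024 + 32 + 16 + 8 in binary powers of 2.
So 8^1080 ≡ 813 · 486 · 568 · 96 ≡ 570 (mod 1081).
Since 570 ≠ 1, base 8 is a Fermat witness: 1081 is composite.

570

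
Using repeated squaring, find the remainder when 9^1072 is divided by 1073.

194

9^1 ≡ 9 (mod 1073)
9^2 ≡ 9^2 = 81 ≡ 81 (mod 1073)
9^4 ≡ 81^2 = 6561 ≡ 123 (mod 1073)
9^8 ≡ 123^2 = 15129 ≡ 107 (mod 1073)
9^16 ≡ 107^2 = 11449 ≡ 719 (mod 1073)
9^32 ≡ 719^2 = 516961 ≡ 848 (mod 1073)
9^64 ≡ 848^2 = 719104 ≡ 194 (mod 1073)
9^128 ≡ 194^2 = 37636 ≡ 81 (mod 1073)
9^256 ≡ 81^2 = 6561 ≡ 123 (mod 1073)
9^512 ≡ 123^2 = 15129 ≡ 107 (mod 1073)
9^1024 ≡ 107^2 = 11449 ≡ 719 (mod 1073)
1072 = 1024 + 32 + 16 in binary powers of 2.
So 9^1072 ≡ 719 · 848 · 719 ≡ 194 (mod 1073).
Since 194 ≠ 1, base 9 is a Fermat witness: 1073 is composite.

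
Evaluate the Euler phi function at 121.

Factor: 121 = 11^2.
φ(121) = 11^1·(11−1) = 110.

110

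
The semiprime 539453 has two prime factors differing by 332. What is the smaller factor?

587

Since p = q + 332, we have 539453 = q(q + 332), so q² + 332q − 539453 = 0.
Discriminant: 332² + 4·539453 = 110224 + 2157812 = 2268036; √2268036 = 1506.
q = (−332 + 1506)/2 = 587, and p = q + 332 = 919.
Check: 587 · 919 = 539453.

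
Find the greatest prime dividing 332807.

97

332807 = 47 · 7081
7081 = 73 · 97
97 is prime.
So 332807 = 47 · 73 · 97; the largest prime factor is 97.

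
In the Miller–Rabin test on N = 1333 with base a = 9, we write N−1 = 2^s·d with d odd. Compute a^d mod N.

1333 − 1 = 1332 = 2^2 · 333, so d = 333.
9^1 ≡ 9 (mod 1333)
9^2 ≡ 9^2 = 81 ≡ 81 (mod 1333)
9^4 ≡ 81^2 = 6561 ≡ 1229 (mod 1333)
9^8 ≡ 1229^2 = 1510441 ≡ 152 (mod 1333)
9^16 ≡ 152^2 = 23104 ≡ 443 (mod 1333)
9^32 ≡ 443^2 = 196249 ≡ 298 (mod 1333)
9^64 ≡ 298^2 = 88804 ≡ 826 (mod 1333)
9^128 ≡ 826^2 = 682276 ≡ 1113 (mod 1333)
9^256 ≡ 1113^2 = 1238769 ≡ 412 (mod 1333)
333 = 256 + 64 + 8 + 4 + 1 in binary powers of 2.
So 9^333 ≡ 412 · 826 · 152 · 1229 · 9 ≡ 1225 (mod 1333).
Squaring chain: 1225 → 1000; never reaches −1, so base 9 is a Miller–Rabin witness that 1333 is composite.

1225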